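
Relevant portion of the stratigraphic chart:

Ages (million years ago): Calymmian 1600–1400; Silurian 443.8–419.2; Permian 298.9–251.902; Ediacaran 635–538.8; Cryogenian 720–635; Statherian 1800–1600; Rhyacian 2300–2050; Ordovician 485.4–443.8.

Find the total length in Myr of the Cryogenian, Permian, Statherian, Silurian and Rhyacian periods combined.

606.598 million years

Each duration: Cryogenian = 85; Permian = 46.998; Statherian = 200; Silurian = 24.6; Rhyacian = 250.
Sum: 85 + 46.998 + 200 + 24.6 + 250 = 606.598 Myr.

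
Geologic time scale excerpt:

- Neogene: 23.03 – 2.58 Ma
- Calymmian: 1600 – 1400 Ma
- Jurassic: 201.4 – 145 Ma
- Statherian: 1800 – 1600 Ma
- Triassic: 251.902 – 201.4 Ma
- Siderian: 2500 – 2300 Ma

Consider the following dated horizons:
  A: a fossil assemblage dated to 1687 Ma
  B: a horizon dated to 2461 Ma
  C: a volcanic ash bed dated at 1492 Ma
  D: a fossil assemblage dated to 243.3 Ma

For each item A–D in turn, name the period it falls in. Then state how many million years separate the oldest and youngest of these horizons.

A — Statherian; B — Siderian; C — Calymmian; D — Triassic; span 2217.7 million years

A: 1687 Ma lies in 1800–1600 Ma, so Statherian.
B: 2461 Ma lies in 2500–2300 Ma, so Siderian.
C: 1492 Ma lies in 1600–1400 Ma, so Calymmian.
D: 243.3 Ma lies in 251.902–201.4 Ma, so Triassic.
Oldest = 2461 Ma, youngest = 243.3 Ma → span 2217.7 Myr.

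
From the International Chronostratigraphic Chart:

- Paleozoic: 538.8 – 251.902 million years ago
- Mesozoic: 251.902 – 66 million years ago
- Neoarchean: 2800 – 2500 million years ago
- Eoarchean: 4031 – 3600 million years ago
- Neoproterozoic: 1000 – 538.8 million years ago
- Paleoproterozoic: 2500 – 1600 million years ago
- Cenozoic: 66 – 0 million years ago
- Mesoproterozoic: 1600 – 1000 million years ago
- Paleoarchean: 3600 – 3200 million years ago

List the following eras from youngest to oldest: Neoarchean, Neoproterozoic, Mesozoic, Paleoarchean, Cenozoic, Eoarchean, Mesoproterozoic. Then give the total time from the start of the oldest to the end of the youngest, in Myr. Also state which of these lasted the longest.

Start ages (Ma): Eoarchean 4031, Paleoarchean 3600, Neoarchean 2800, Mesoproterozoic 1600, Neoproterozoic 1000, Mesozoic 251.902, Cenozoic 66.
Ordered youngest to oldest: Cenozoic, Mesozoic, Neoproterozoic, Mesoproterozoic, Neoarchean, Paleoarchean, Eoarchean.
Span = 4031 − 0 = 4031 Myr.
Durations: Eoarchean 431, Neoproterozoic 461.2, Mesozoic 185.902, Cenozoic 66, Paleoarchean 400, Neoarchean 300, Mesoproterozoic 600 → longest is Mesoproterozoic (600 Myr).

Cenozoic, Mesozoic, Neoproterozoic, Mesoproterozoic, Neoarchean, Paleoarchean, Eoarchean; total span 4031 Myr; longest is Mesoproterozoic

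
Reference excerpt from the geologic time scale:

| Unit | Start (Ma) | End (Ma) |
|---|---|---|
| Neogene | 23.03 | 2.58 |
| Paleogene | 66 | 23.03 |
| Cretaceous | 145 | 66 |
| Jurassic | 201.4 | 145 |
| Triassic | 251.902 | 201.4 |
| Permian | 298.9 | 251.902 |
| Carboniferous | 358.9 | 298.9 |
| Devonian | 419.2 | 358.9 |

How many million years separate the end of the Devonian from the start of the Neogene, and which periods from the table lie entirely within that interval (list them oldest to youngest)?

335.87 million years; Carboniferous, Permian, Triassic, Jurassic, Cretaceous, Paleogene

The Devonian closes at 358.9 Ma and the Neogene opens at 23.03 Ma, so the interval is 358.9 − 23.03 = 335.87 Myr.
A period fits inside if it starts at or after 358.9 Ma and ends at or before 23.03 Ma; oldest first that gives Carboniferous, Permian, Triassic, Jurassic, Cretaceous, Paleogene.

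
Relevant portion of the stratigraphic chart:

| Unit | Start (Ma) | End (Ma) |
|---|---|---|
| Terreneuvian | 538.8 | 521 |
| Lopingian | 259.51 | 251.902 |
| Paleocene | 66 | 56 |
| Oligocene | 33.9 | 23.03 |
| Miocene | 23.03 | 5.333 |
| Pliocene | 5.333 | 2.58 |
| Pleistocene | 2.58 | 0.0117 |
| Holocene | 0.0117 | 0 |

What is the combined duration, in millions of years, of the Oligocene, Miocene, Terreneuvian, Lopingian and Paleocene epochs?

63.975 million years

Each duration: Oligocene = 10.87; Miocene = 17.697; Terreneuvian = 17.8; Lopingian = 7.608; Paleocene = 10.
Sum: 10.87 + 17.697 + 17.8 + 7.608 + 10 = 63.975 Myr.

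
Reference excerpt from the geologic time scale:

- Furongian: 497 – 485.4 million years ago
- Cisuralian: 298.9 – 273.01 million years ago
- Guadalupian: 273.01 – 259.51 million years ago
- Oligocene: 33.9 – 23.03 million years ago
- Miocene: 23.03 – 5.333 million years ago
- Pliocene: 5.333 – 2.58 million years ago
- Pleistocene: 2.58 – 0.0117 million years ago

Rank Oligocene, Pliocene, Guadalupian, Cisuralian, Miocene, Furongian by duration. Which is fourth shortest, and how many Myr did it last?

Durations: Oligocene 10.87; Pliocene 2.753; Guadalupian 13.5; Cisuralian 25.89; Miocene 17.697; Furongian 11.6 Myr.
Sorted shortest-first: Pliocene (2.753), Oligocene (10.87), Furongian (11.6), Guadalupian (13.5), Miocene (17.697), Cisuralian (25.89).
The fourth shortest is Guadalupian at 13.5 Myr.

Guadalupian, 13.5 million years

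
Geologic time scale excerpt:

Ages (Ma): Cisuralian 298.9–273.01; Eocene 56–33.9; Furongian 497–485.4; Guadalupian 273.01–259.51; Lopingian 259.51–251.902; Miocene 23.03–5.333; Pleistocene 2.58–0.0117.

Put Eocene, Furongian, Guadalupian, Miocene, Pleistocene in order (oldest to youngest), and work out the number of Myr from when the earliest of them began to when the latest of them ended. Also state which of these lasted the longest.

From the excerpt: Eocene 56–33.9; Furongian 497–485.4; Guadalupian 273.01–259.51; Miocene 23.03–5.333; Pleistocene 2.58–0.0117 (Ma).
Larger Ma is earlier, so the oldest is Furongian and the youngest is Pleistocene; oldest to youngest: Furongian, Guadalupian, Eocene, Miocene, Pleistocene.
Oldest start 497 minus youngest end 0.0117 gives 496.9883 Myr overall.
Individual lengths (start − end): Furongian 11.6; Miocene 17.697; Guadalupian 13.5; Eocene 22.1; Pleistocene 2.5683. The largest is Eocene at 22.1 Myr.

Furongian, Guadalupian, Eocene, Miocene, Pleistocene; total span 496.9883 Myr; longest is Eocene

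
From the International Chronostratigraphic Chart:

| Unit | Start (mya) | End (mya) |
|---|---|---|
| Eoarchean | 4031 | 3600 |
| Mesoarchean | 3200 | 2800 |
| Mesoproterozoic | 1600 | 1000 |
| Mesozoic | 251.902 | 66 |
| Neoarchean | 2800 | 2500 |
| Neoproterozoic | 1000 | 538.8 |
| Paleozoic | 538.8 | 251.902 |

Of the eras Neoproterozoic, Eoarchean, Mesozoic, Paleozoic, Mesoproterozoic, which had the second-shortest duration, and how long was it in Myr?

Paleozoic, 286.898 million years

Start − end for each: Neoproterozoic 1000 − 538.8 = 461.2; Eoarchean 4031 − 3600 = 431; Mesozoic 251.902 − 66 = 185.902; Paleozoic 538.8 − 251.902 = 286.898; Mesoproterozoic 1600 − 1000 = 600.
Ranking these from shortest: Mesozoic < Paleozoic < Eoarchean < Neoproterozoic < Mesoproterozoic.
Position 2 in that ranking is Paleozoic, which lasted 286.898 Myr.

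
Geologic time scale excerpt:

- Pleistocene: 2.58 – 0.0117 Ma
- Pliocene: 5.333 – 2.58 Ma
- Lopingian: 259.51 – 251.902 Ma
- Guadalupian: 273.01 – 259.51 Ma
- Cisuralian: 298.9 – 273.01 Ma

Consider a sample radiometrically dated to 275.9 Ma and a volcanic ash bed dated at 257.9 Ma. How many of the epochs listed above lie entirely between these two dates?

1

275.9 Ma sits inside the Cisuralian (298.9–273.01) and 257.9 Ma inside the Lopingian (259.51–251.902); neither of those is wholly between the two dates.
The listed epochs lying completely between them are Guadalupian — 1 in all.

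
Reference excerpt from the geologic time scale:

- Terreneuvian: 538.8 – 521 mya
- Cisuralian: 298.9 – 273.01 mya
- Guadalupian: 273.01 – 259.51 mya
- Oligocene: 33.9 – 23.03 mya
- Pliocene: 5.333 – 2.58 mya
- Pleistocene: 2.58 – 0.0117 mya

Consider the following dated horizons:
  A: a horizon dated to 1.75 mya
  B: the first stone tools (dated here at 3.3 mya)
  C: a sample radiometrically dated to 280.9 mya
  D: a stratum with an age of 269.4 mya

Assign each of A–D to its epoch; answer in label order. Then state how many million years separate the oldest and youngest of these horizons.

A — Pleistocene; B — Pliocene; C — Cisuralian; D — Guadalupian; span 279.15 million years

Match each age against the start–end ranges in the excerpt: A = 1.75 Ma → Pleistocene (2.58–0.0117); B = 3.3 Ma → Pliocene (5.333–2.58); C = 280.9 Ma → Cisuralian (298.9–273.01); D = 269.4 Ma → Guadalupian (273.01–259.51).
The largest age is 280.9 Ma and the smallest is 1.75 Ma; their difference is 279.15 Myr.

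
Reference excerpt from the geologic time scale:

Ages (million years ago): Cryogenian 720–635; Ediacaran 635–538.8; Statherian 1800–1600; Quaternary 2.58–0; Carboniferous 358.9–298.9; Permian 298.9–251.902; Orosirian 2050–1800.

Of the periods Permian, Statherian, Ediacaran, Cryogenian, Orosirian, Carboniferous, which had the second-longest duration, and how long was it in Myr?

Durations: Permian 46.998; Statherian 200; Ediacaran 96.2; Cryogenian 85; Orosirian 250; Carboniferous 60 Myr.
Sorted longest-first: Orosirian (250), Statherian (200), Ediacaran (96.2), Cryogenian (85), Carboniferous (60), Permian (46.998).
The second longest is Statherian at 200 Myr.

Statherian, 200 million years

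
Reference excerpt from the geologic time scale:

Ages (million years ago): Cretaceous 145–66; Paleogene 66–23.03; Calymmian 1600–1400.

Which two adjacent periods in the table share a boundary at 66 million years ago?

Cretaceous and Paleogene

The Cretaceous ends at 66 million years ago and the Paleogene begins at 66 million years ago, so they share that boundary.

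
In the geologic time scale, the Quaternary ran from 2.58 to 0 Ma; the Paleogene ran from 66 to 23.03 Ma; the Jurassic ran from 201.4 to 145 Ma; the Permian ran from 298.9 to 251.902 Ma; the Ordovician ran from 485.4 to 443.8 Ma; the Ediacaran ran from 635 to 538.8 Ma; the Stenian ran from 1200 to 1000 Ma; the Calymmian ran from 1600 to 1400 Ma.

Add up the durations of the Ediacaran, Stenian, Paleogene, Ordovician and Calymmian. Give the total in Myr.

Duration is start − end for each: (635 − 538.8) + (1200 − 1000) + (66 − 23.03) + (485.4 − 443.8) + (1600 − 1400).
That is 96.2 + 200 + 42.97 + 41.6 + 200, which totals 580.77 million years.

580.77 million years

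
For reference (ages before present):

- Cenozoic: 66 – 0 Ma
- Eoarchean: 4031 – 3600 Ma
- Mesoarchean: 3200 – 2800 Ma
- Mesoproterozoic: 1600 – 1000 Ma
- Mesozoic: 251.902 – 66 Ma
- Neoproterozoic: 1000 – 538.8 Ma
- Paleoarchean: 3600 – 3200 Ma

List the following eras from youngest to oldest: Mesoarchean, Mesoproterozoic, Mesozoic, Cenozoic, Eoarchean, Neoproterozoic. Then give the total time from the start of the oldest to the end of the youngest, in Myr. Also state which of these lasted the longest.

Start ages (Ma): Eoarchean 4031, Mesoarchean 3200, Mesoproterozoic 1600, Neoproterozoic 1000, Mesozoic 251.902, Cenozoic 66.
Ordered youngest to oldest: Cenozoic, Mesozoic, Neoproterozoic, Mesoproterozoic, Mesoarchean, Eoarchean.
Span = 4031 − 0 = 4031 Myr.
Durations: Neoproterozoic 461.2, Cenozoic 66, Eoarchean 431, Mesozoic 185.902, Mesoproterozoic 600, Mesoarchean 400 → longest is Mesoproterozoic (600 Myr).

Cenozoic → Mesozoic → Neoproterozoic → Mesoproterozoic → Mesoarchean → Eoarchean; total span 4031 Myr; longest is Mesoproterozoic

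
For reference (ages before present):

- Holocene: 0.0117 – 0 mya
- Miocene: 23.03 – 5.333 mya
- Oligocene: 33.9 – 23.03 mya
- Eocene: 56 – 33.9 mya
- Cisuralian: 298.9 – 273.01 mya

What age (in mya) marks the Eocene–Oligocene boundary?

33.9 mya

The Eocene ends and the Oligocene begins at 33.9 mya.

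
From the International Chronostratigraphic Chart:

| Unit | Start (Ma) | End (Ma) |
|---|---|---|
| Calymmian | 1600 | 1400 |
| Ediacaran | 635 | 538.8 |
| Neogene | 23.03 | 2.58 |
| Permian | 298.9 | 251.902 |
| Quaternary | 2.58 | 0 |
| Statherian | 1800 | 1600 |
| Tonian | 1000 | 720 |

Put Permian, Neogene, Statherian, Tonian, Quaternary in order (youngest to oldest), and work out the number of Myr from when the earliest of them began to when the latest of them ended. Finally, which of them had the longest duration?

From the excerpt: Permian 298.9–251.902; Neogene 23.03–2.58; Statherian 1800–1600; Tonian 1000–720; Quaternary 2.58–0 (Ma).
Larger Ma is earlier, so the oldest is Statherian and the youngest is Quaternary; youngest to oldest: Quaternary, Neogene, Permian, Tonian, Statherian.
Oldest start 1800 minus youngest end 0 gives 1800 Myr overall.
Individual lengths (start − end): Permian 46.998; Neogene 20.45; Tonian 280; Statherian 200; Quaternary 2.58. The largest is Tonian at 280 Myr.

Quaternary → Neogene → Permian → Tonian → Statherian; total span 1800 Myr; longest is Tonian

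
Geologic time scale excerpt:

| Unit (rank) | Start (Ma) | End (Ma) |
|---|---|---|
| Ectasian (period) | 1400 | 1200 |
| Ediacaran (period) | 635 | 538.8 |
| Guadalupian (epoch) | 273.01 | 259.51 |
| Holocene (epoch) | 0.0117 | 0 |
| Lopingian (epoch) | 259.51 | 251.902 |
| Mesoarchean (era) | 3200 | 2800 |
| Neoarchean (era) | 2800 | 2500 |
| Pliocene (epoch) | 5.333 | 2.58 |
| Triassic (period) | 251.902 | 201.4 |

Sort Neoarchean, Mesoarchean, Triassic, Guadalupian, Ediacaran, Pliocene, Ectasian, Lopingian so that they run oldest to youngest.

The oldest of these is Mesoarchean (starts 3200 Ma) and the youngest is Pliocene (ends 2.58 Ma).
In between, by decreasing start age: Neoarchean (2800), Ectasian (1400), Ediacaran (635), Guadalupian (273.01), Lopingian (259.51), Triassic (251.902).

Mesoarchean, Neoarchean, Ectasian, Ediacaran, Guadalupian, Lopingian, Triassic, Pliocene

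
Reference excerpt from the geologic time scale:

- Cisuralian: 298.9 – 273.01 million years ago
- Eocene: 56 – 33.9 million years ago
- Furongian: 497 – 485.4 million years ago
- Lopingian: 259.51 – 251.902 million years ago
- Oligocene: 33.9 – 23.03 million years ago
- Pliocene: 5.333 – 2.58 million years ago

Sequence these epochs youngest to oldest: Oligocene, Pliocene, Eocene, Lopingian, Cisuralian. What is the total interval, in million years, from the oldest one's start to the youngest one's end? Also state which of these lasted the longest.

From the excerpt: Oligocene 33.9–23.03; Pliocene 5.333–2.58; Eocene 56–33.9; Lopingian 259.51–251.902; Cisuralian 298.9–273.01 (Ma).
Larger Ma is earlier, so the oldest is Cisuralian and the youngest is Pliocene; youngest to oldest: Pliocene, Oligocene, Eocene, Lopingian, Cisuralian.
Oldest start 298.9 minus youngest end 2.58 gives 296.32 Myr overall.
Individual lengths (start − end): Eocene 22.1; Cisuralian 25.89; Lopingian 7.608; Oligocene 10.87; Pliocene 2.753. The largest is Cisuralian at 25.89 Myr.

Pliocene, Oligocene, Eocene, Lopingian, Cisuralian; total span 296.32 Myr; longest is Cisuralian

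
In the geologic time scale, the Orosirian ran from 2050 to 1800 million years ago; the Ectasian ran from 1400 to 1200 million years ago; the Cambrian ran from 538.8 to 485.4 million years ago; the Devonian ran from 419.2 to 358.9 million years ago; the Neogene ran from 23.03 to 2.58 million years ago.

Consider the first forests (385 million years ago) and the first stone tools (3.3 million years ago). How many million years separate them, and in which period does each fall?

Elapsed time: 385 − 3.3 = 381.7 Myr.
385 Ma lies within 419.2–358.9 Ma: Devonian.
3.3 Ma lies within 23.03–2.58 Ma: Neogene.

381.7 million years apart; the first in the Devonian, the second in the Neogene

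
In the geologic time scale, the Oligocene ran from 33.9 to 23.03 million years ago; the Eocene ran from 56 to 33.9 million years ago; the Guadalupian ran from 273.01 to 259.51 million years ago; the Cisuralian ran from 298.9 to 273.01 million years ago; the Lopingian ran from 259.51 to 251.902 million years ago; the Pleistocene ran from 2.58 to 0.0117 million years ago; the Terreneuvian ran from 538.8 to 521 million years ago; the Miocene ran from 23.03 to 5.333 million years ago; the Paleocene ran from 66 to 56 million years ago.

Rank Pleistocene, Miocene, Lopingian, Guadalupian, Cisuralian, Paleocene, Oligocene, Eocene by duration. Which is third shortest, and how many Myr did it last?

Paleocene, 10 million years

Durations: Pleistocene 2.5683; Miocene 17.697; Lopingian 7.608; Guadalupian 13.5; Cisuralian 25.89; Paleocene 10; Oligocene 10.87; Eocene 22.1 Myr.
Sorted shortest-first: Pleistocene (2.5683), Lopingian (7.608), Paleocene (10), Oligocene (10.87), Guadalupian (13.5), Miocene (17.697), Eocene (22.1), Cisuralian (25.89).
The third shortest is Paleocene at 10 Myr.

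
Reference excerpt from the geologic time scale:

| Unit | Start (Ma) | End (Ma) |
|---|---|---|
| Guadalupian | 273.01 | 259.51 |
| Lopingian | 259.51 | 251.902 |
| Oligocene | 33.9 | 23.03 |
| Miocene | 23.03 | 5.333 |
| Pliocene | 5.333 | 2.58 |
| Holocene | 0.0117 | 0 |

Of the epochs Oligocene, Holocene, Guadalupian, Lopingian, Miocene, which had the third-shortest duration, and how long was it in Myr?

Durations: Oligocene 10.87; Holocene 0.0117; Guadalupian 13.5; Lopingian 7.608; Miocene 17.697 Myr.
Sorted shortest-first: Holocene (0.0117), Lopingian (7.608), Oligocene (10.87), Guadalupian (13.5), Miocene (17.697).
The third shortest is Oligocene at 10.87 Myr.

Oligocene, 10.87 million years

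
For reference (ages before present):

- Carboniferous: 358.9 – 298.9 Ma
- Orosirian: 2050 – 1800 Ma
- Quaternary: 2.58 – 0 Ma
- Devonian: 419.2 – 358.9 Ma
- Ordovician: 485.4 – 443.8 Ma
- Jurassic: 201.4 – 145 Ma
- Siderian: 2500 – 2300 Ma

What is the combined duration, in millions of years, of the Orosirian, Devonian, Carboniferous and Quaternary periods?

Each duration: Orosirian = 250; Devonian = 60.3; Carboniferous = 60; Quaternary = 2.58.
Sum: 250 + 60.3 + 60 + 2.58 = 372.88 Myr.

372.88 million years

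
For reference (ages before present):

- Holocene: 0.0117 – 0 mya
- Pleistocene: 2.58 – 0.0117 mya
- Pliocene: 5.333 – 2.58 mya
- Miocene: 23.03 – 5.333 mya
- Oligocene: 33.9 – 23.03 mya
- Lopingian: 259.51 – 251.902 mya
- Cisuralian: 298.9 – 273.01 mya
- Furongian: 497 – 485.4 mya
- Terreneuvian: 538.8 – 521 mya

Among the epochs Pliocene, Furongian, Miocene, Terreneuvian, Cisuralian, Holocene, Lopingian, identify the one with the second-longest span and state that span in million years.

Terreneuvian, 17.8 million years

Durations: Pliocene 2.753; Furongian 11.6; Miocene 17.697; Terreneuvian 17.8; Cisuralian 25.89; Holocene 0.0117; Lopingian 7.608 Myr.
Sorted longest-first: Cisuralian (25.89), Terreneuvian (17.8), Miocene (17.697), Furongian (11.6), Lopingian (7.608), Pliocene (2.753), Holocene (0.0117).
The second longest is Terreneuvian at 17.8 Myr.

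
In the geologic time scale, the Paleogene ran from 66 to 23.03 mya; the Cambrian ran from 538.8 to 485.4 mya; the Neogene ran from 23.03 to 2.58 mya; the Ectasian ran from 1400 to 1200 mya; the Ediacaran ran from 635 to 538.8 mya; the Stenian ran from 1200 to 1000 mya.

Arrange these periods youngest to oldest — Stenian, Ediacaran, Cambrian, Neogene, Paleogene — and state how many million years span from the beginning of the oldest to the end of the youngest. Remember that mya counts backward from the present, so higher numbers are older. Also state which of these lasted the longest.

Start ages (Ma): Stenian 1200, Ediacaran 635, Cambrian 538.8, Paleogene 66, Neogene 23.03.
Ordered youngest to oldest: Neogene, Paleogene, Cambrian, Ediacaran, Stenian.
Span = 1200 − 2.58 = 1197.42 Myr.
Durations: Ediacaran 96.2, Stenian 200, Paleogene 42.97, Neogene 20.45, Cambrian 53.4 → longest is Stenian (200 Myr).

Neogene, Paleogene, Cambrian, Ediacaran, Stenian; total span 1197.42 Myr; longest is Stenian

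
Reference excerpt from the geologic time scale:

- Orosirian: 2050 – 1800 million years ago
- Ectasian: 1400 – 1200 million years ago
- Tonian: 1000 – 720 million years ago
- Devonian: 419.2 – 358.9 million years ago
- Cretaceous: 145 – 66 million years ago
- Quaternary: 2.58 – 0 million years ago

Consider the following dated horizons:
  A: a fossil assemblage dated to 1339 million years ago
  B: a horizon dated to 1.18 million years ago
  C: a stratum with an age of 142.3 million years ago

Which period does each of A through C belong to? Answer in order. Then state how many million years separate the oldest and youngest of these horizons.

A — Ectasian; B — Quaternary; C — Cretaceous; span 1337.82 million years

A: 1339 Ma lies in 1400–1200 Ma, so Ectasian.
B: 1.18 Ma lies in 2.58–0 Ma, so Quaternary.
C: 142.3 Ma lies in 145–66 Ma, so Cretaceous.
Oldest = 1339 Ma, youngest = 1.18 Ma → span 1337.82 Myr.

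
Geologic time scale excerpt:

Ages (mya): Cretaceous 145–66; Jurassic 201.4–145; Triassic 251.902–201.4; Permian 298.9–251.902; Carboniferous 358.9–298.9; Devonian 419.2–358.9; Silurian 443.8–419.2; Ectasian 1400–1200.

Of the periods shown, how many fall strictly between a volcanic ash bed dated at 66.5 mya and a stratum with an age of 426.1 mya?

426.1 Ma sits inside the Silurian (443.8–419.2) and 66.5 Ma inside the Cretaceous (145–66); neither of those is wholly between the two dates.
The listed periods lying completely between them are Devonian, Carboniferous, Permian, Triassic, Jurassic — 5 in all.

5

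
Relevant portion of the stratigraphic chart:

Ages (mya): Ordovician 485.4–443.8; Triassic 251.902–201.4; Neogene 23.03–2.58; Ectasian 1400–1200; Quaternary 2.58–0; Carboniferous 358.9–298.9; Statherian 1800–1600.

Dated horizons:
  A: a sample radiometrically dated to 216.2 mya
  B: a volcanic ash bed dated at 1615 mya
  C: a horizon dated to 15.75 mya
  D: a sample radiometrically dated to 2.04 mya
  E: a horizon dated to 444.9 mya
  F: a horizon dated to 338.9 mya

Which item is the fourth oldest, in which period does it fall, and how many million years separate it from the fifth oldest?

A, in the Triassic; 200.45 million years to C

Sorted oldest-first by Ma: B (1615), E (444.9), F (338.9), A (216.2), C (15.75), D (2.04).
The fourth oldest is A at 216.2 Ma, which lies in 251.902–201.4 Ma: the Triassic.
The fifth oldest is C at 15.75 Ma; separation = |216.2 − 15.75| = 200.45 Myr.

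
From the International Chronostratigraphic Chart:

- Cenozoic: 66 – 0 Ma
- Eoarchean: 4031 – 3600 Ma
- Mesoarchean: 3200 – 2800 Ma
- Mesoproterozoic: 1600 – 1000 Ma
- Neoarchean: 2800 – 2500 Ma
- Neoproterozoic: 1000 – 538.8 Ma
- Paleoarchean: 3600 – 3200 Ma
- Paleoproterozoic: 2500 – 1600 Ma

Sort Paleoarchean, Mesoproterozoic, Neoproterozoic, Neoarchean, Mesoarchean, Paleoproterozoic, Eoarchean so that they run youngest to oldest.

Neoproterozoic, Mesoproterozoic, Paleoproterozoic, Neoarchean, Mesoarchean, Paleoarchean, Eoarchean

Read off each span (Ma): Paleoarchean 3600–3200; Mesoproterozoic 1600–1000; Neoproterozoic 1000–538.8; Neoarchean 2800–2500; Mesoarchean 3200–2800; Paleoproterozoic 2500–1600; Eoarchean 4031–3600.
Larger Ma is older, so oldest→youngest is Eoarchean, Paleoarchean, Mesoarchean, Neoarchean, Paleoproterozoic, Mesoproterozoic, Neoproterozoic; reverse it for youngest→oldest.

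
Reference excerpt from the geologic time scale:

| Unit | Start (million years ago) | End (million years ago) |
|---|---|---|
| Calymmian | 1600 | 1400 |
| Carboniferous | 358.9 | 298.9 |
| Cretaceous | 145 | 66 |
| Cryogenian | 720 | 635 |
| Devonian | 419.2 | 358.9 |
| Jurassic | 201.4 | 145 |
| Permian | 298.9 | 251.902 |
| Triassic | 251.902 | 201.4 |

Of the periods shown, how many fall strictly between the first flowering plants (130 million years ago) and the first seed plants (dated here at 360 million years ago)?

360 Ma sits inside the Devonian (419.2–358.9) and 130 Ma inside the Cretaceous (145–66); neither of those is wholly between the two dates.
The listed periods lying completely between them are Carboniferous, Permian, Triassic, Jurassic — 4 in all.

4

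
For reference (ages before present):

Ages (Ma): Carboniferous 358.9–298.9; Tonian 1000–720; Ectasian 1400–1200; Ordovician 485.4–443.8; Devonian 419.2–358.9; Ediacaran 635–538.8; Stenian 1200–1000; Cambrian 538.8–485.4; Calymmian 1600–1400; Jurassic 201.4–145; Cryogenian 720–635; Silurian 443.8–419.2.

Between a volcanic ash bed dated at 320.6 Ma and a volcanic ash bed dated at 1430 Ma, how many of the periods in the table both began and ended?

9

The older date is 1430 Ma and the younger is 320.6 Ma.
Periods with start < 1430 and end > 320.6 Ma: Ectasian (1400–1200), Stenian (1200–1000), Tonian (1000–720), Cryogenian (720–635), Ediacaran (635–538.8), Cambrian (538.8–485.4), Ordovician (485.4–443.8), Silurian (443.8–419.2), Devonian (419.2–358.9).
That is 9 complete periods.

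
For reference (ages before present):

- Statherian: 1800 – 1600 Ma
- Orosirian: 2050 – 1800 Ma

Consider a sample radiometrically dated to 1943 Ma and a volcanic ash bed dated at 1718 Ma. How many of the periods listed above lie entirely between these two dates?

0

The older date is 1943 Ma and the younger is 1718 Ma.
No period both begins after 1943 Ma and ends before 1718 Ma, so the count is 0.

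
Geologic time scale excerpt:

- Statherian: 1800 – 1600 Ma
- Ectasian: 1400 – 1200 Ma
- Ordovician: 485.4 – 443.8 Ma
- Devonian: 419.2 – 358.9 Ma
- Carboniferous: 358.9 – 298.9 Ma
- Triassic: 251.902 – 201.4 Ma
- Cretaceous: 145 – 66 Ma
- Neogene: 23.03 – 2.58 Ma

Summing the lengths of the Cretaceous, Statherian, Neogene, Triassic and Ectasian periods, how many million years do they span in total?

549.952 million years

Duration is start − end for each: (145 − 66) + (1800 − 1600) + (23.03 − 2.58) + (251.902 − 201.4) + (1400 − 1200).
That is 79 + 200 + 20.45 + 50.502 + 200, which totals 549.952 million years.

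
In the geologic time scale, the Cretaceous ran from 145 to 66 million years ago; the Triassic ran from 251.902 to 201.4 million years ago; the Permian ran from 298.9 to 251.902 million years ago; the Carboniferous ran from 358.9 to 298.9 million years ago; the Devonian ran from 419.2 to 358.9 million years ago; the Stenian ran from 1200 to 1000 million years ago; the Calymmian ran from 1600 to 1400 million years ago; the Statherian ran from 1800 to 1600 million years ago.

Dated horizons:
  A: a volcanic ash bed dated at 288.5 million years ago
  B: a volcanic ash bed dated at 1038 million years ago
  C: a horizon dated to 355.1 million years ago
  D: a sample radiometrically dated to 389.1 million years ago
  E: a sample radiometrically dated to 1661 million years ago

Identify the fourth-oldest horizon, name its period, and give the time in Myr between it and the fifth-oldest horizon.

Larger Ma means older, so oldest first: E 1661 > B 1038 > D 389.1 > C 355.1 > A 288.5.
Counting 4 along gives C (355.1 Ma); the excerpt puts that inside the Carboniferous, 358.9–298.9 Ma.
Next in line is A (288.5 Ma), and 355.1 − 288.5 = 66.6 Myr.

C, in the Carboniferous; 66.6 million years to A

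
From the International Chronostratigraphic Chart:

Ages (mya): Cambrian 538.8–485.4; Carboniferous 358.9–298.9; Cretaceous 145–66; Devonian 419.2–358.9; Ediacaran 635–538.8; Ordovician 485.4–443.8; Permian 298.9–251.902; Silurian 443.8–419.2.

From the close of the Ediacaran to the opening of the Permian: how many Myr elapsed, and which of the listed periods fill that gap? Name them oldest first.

239.9 million years; Cambrian, Ordovician, Silurian, Devonian, Carboniferous

The Ediacaran closes at 538.8 Ma and the Permian opens at 298.9 Ma, so the interval is 538.8 − 298.9 = 239.9 Myr.
A period fits inside if it starts at or after 538.8 Ma and ends at or before 298.9 Ma; oldest first that gives Cambrian, Ordovician, Silurian, Devonian, Carboniferous.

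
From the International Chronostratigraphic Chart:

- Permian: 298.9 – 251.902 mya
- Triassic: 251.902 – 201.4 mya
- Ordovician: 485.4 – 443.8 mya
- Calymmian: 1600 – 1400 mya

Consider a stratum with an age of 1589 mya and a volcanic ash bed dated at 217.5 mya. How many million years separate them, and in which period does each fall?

1371.5 million years apart; the first in the Calymmian, the second in the Triassic

Elapsed time: 1589 − 217.5 = 1371.5 Myr.
1589 Ma lies within 1600–1400 Ma: Calymmian.
217.5 Ma lies within 251.902–201.4 Ma: Triassic.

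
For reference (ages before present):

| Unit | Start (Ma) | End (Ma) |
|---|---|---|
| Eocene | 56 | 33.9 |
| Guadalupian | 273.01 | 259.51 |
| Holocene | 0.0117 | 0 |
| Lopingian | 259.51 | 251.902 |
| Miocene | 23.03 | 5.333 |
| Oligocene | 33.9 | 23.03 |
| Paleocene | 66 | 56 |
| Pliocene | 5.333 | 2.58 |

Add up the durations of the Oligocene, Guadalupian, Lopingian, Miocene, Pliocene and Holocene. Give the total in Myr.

52.4397 million years

Duration is start − end for each: (33.9 − 23.03) + (273.01 − 259.51) + (259.51 − 251.902) + (23.03 − 5.333) + (5.333 − 2.58) + (0.0117 − 0).
That is 10.87 + 13.5 + 7.608 + 17.697 + 2.753 + 0.0117, which totals 52.4397 million years.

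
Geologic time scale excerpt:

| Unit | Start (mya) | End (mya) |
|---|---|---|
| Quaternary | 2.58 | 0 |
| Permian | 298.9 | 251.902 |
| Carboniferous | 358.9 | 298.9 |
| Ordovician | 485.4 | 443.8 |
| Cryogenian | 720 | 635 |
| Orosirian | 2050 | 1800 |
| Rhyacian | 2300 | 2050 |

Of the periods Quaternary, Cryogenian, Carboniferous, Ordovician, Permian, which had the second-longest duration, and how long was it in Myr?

Carboniferous, 60 million years

Durations: Quaternary 2.58; Cryogenian 85; Carboniferous 60; Ordovician 41.6; Permian 46.998 Myr.
Sorted longest-first: Cryogenian (85), Carboniferous (60), Permian (46.998), Ordovician (41.6), Quaternary (2.58).
The second longest is Carboniferous at 60 Myr.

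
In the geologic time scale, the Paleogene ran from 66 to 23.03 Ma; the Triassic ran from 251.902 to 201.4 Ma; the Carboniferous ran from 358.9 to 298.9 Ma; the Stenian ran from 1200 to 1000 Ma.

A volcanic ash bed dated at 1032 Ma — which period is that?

1032 Ma lies between 1200 and 1000 Ma, so it falls in the Stenian.

Stenian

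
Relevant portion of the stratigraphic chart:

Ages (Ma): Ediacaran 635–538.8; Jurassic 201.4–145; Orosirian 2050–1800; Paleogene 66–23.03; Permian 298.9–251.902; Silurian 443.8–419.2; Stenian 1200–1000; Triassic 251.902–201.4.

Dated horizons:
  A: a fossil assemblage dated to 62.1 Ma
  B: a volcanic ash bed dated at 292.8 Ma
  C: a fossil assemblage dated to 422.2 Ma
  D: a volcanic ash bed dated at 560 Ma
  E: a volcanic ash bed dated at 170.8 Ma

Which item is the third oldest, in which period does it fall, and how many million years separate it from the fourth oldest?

Larger Ma means older, so oldest first: D 560 > C 422.2 > B 292.8 > E 170.8 > A 62.1.
Counting 3 along gives B (292.8 Ma); the excerpt puts that inside the Permian, 298.9–251.902 Ma.
Next in line is E (170.8 Ma), and 292.8 − 170.8 = 122 Myr.

B, in the Permian; 122 million years to E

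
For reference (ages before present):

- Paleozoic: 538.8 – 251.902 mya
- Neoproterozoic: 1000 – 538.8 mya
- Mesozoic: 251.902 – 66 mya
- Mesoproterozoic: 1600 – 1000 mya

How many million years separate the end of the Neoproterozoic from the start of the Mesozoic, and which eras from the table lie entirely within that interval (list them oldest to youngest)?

286.898 million years; Paleozoic

End of Neoproterozoic = 538.8 Ma; start of Mesozoic = 251.902 Ma.
Gap = 538.8 − 251.902 = 286.898 Myr.
Eras wholly inside 538.8–251.902 Ma: Paleozoic (538.8–251.902).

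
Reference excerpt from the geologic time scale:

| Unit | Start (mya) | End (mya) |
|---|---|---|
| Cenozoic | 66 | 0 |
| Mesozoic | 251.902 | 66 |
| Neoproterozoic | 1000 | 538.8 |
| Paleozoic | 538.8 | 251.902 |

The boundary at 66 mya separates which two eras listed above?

The Mesozoic ends at 66 mya and the Cenozoic begins at 66 mya, so they share that boundary.

Mesozoic and Cenozoic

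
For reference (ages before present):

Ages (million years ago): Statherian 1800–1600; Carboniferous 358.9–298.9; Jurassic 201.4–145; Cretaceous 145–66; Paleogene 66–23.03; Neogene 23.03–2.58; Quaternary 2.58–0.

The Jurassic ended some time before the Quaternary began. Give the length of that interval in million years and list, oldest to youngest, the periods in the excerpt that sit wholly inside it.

142.42 million years; Cretaceous, Paleogene, Neogene

End of Jurassic = 145 Ma; start of Quaternary = 2.58 Ma.
Gap = 145 − 2.58 = 142.42 Myr.
Periods wholly inside 145–2.58 Ma: Cretaceous (145–66), Paleogene (66–23.03), Neogene (23.03–2.58).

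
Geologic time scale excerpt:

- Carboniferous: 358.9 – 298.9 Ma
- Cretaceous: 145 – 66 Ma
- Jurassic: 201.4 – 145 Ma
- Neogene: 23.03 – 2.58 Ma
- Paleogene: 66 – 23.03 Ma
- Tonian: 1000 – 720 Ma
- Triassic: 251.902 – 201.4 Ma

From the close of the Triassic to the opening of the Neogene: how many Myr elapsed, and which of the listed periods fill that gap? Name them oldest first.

178.37 million years; Jurassic, Cretaceous, Paleogene

The Triassic closes at 201.4 Ma and the Neogene opens at 23.03 Ma, so the interval is 201.4 − 23.03 = 178.37 Myr.
A period fits inside if it starts at or after 201.4 Ma and ends at or before 23.03 Ma; oldest first that gives Jurassic, Cretaceous, Paleogene.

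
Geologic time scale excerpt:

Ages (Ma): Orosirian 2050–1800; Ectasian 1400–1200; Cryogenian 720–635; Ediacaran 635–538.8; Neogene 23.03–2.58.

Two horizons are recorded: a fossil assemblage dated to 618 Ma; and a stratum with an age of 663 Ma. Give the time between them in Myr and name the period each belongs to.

45 million years apart; the first in the Ediacaran, the second in the Cryogenian

Elapsed time: 663 − 618 = 45 Myr.
618 Ma lies within 635–538.8 Ma: Ediacaran.
663 Ma lies within 720–635 Ma: Cryogenian.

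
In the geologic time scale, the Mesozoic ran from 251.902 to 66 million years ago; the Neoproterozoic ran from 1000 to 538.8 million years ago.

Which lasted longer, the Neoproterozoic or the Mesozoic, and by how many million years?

Neoproterozoic: 1000 − 538.8 = 461.2 Myr.
Mesozoic: 251.902 − 66 = 185.902 Myr.
Difference: 461.2 − 185.902 = 275.298 Myr, so the Neoproterozoic was longer.

Neoproterozoic, by 275.298 million years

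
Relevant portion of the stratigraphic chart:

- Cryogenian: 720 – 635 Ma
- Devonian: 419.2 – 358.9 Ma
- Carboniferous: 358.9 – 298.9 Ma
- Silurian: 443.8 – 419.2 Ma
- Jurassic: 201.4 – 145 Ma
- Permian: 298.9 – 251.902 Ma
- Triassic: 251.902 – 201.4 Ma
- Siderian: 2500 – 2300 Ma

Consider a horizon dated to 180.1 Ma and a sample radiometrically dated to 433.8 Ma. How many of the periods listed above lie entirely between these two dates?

The older date is 433.8 Ma and the younger is 180.1 Ma.
Periods with start < 433.8 and end > 180.1 Ma: Devonian (419.2–358.9), Carboniferous (358.9–298.9), Permian (298.9–251.902), Triassic (251.902–201.4).
That is 4 complete periods.

4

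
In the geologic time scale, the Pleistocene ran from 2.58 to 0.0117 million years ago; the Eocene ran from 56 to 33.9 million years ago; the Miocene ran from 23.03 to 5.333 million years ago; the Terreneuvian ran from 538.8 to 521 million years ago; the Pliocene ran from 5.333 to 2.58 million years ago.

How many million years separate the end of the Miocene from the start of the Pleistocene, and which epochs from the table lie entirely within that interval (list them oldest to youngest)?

End of Miocene = 5.333 Ma; start of Pleistocene = 2.58 Ma.
Gap = 5.333 − 2.58 = 2.753 Myr.
Epochs wholly inside 5.333–2.58 Ma: Pliocene (5.333–2.58).

2.753 million years; Pliocene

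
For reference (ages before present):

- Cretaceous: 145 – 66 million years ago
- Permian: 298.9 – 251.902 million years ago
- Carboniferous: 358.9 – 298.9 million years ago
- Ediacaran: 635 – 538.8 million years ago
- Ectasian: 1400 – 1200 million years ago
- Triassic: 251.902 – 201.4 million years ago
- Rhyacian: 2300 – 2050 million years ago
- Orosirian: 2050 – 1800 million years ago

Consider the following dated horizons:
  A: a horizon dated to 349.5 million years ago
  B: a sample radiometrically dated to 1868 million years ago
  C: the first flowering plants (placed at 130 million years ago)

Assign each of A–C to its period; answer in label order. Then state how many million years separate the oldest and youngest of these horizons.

Match each age against the start–end ranges in the excerpt: A = 349.5 Ma → Carboniferous (358.9–298.9); B = 1868 Ma → Orosirian (2050–1800); C = 130 Ma → Cretaceous (145–66).
The largest age is 1868 Ma and the smallest is 130 Ma; their difference is 1738 Myr.

A — Carboniferous; B — Orosirian; C — Cretaceous; span 1738 million years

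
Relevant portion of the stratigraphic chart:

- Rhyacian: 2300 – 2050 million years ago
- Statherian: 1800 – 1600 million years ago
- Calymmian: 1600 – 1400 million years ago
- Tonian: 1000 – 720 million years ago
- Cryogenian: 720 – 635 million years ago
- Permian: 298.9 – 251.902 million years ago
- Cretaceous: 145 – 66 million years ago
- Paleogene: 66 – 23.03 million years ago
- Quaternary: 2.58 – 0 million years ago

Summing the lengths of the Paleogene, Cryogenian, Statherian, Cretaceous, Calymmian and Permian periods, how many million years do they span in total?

Duration is start − end for each: (66 − 23.03) + (720 − 635) + (1800 − 1600) + (145 − 66) + (1600 − 1400) + (298.9 − 251.902).
That is 42.97 + 85 + 200 + 79 + 200 + 46.998, which totals 653.968 million years.

653.968 million years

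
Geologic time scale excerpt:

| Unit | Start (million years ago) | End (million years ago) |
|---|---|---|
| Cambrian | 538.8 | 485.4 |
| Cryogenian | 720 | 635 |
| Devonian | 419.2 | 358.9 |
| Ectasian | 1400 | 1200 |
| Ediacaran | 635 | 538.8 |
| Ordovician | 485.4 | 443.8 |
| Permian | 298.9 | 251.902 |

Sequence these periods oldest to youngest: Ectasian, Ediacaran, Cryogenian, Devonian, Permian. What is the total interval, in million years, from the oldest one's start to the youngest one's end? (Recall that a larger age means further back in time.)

Start ages (Ma): Ectasian 1400, Cryogenian 720, Ediacaran 635, Devonian 419.2, Permian 298.9.
Ordered oldest to youngest: Ectasian, Cryogenian, Ediacaran, Devonian, Permian.
Span = 1400 − 251.902 = 1148.098 Myr.

Ectasian, Cryogenian, Ediacaran, Devonian, Permian; total span 1148.098 Myr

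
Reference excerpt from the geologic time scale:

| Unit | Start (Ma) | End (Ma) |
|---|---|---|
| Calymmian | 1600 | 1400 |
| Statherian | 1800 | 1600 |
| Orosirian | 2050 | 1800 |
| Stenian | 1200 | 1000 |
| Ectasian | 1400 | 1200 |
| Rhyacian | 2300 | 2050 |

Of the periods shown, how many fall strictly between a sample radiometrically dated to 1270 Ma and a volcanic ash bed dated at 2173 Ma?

3

2173 Ma sits inside the Rhyacian (2300–2050) and 1270 Ma inside the Ectasian (1400–1200); neither of those is wholly between the two dates.
The listed periods lying completely between them are Orosirian, Statherian, Calymmian — 3 in all.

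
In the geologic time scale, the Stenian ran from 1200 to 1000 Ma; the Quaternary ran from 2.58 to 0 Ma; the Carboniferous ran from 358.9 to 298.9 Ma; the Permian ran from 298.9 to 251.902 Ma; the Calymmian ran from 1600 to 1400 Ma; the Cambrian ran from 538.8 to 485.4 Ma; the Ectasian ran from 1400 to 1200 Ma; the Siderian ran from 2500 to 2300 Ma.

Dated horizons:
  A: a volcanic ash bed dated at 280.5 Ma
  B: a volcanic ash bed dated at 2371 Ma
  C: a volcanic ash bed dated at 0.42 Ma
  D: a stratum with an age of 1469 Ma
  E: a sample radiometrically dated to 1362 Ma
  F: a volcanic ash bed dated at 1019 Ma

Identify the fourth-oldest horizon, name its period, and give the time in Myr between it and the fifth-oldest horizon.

F, in the Stenian; 738.5 million years to A

Sorted oldest-first by Ma: B (2371), D (1469), E (1362), F (1019), A (280.5), C (0.42).
The fourth oldest is F at 1019 Ma, which lies in 1200–1000 Ma: the Stenian.
The fifth oldest is A at 280.5 Ma; separation = |1019 − 280.5| = 738.5 Myr.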